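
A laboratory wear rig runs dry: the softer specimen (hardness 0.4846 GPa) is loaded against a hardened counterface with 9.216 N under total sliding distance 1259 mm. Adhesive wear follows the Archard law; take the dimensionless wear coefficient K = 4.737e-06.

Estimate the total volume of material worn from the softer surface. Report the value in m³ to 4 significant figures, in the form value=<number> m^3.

value=1.134e-13 m^3

Intermediate values appear rounded; every step runs at full precision — one final rounding to 4 significant digits.
Distance L = 1259 mm = 1.259 m.
Hardness H = 0.4846 GPa = 4.846e+08 Pa.
As SI base values: W = 9.216 N, H = 4.846e+08 Pa, K = 4.737e-06.
Worn volume V = K·W·L/H = 4.737e-06 · 9.216 · 1.259 / 4.846e+08 = 1.134e-13 m³.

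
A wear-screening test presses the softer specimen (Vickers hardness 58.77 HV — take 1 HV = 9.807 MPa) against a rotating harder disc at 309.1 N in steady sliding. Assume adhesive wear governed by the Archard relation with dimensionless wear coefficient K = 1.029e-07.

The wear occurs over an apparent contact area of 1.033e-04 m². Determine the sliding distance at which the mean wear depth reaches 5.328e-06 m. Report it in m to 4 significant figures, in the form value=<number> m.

value=9973 m

The computation holds full float precision; quoted intermediates are rounded, and rounded once at the end to 4 significant figures.
Hardness H = 58.77 HV × 9.807 MPa/HV = 576.4 MPa = 5.764e+08 Pa.
Working in SI base units: W = 309.1 N, H = 5.764e+08 Pa, K = 1.029e-07.
Wearable volume V_lim = h_lim·A = 5.328e-06 · 1.033e-04 = 5.504e-10 m³.
So the life L = V_lim·H/(K·W) = 5.504e-10 · 5.764e+08 / (1.029e-07 · 309.1) = 9973 m.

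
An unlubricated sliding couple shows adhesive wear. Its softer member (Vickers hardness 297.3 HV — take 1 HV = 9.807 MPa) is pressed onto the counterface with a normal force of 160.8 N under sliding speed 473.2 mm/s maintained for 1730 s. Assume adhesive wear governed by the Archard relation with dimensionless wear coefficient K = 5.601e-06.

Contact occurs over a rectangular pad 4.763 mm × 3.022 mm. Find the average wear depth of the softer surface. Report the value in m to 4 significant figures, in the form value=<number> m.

The algebra keeps exact precision — printed values are rounded. Rounded once at the end to four significant digits.
Sliding speed v = 473.2 mm/s = 0.4732 m/s. Distance L = v·t = 0.4732 m/s × 1730 s = 818.6 m.
Hardness H = 297.3 HV × 9.807 MPa/HV = 2916 MPa = 2.916e+09 Pa.
Pad sides 4.763 mm × 3.022 mm = 0.004763 m × 0.003022 m. Contact area A = 0.004763 m × 0.003022 m = 1.439e-05 m².
SI base units throughout: W = 160.8 N, H = 2.916e+09 Pa, K = 5.601e-06.
Archard volume V = K·W·L/H = 5.601e-06 · 160.8 · 818.6 / 2.916e+09 = 2.529e-10 m³.
Mean wear depth h = V/A = 2.529e-10 / 1.439e-05 = 1.757e-05 m.

value=1.757e-05 m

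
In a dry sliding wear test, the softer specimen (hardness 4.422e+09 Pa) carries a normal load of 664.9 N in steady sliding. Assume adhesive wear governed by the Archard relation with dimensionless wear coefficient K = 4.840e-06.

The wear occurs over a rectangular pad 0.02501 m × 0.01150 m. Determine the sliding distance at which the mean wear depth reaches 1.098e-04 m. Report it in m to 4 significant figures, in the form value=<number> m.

The intermediates are shown rounded; the computation runs at full precision. Rounded once at the end, at four significant figures.
Convert: Contact area A = 0.02501 m × 0.01150 m = 2.876e-04 m².
Working in SI base units: W = 664.9 N, H = 4.422e+09 Pa, K = 4.840e-06.
Volume at the limit: V_lim = h_lim·A = 1.098e-04 · 2.876e-04 = 3.158e-08 m³.
So the life L = V_lim·H/(K·W) = 3.158e-08 · 4.422e+09 / (4.840e-06 · 664.9) = 4.339e+04 m.

value=4.339e+04 m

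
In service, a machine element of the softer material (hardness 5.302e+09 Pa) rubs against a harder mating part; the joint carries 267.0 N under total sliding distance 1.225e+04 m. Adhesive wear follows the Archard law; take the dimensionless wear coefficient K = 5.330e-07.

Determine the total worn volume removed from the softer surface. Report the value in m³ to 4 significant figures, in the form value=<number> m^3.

value=3.288e-10 m^3

Intermediate values are printed rounded, and the computation carries full precision, and one last rounding to four significant digits.
SI base units throughout: W = 267.0 N, H = 5.302e+09 Pa, K = 5.330e-07.
Apply Archard: V = K·W·L/H = 5.330e-07 · 267.0 · 1.225e+04 / 5.302e+09 = 3.288e-10 m³.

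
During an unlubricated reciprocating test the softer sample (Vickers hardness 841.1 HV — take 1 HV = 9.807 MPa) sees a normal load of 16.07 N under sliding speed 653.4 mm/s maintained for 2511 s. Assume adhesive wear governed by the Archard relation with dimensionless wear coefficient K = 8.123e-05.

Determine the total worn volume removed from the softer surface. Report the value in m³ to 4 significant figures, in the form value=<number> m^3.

Intermediates are displayed rounded; all working math runs at full precision, and a lone final rounding, at 4 significant digits.
Convert: Sliding speed v = 653.4 mm/s = 0.6534 m/s. Distance L = v·t = 0.6534 m/s × 2511 s = 1641 m.
Convert: Hardness H = 841.1 HV × 9.807 MPa/HV = 8249 MPa = 8.249e+09 Pa.
Restated in SI base units: W = 16.07 N, H = 8.249e+09 Pa, K = 8.123e-05.
Archard volume V = K·W·L/H = 8.123e-05 · 16.07 · 1641 / 8.249e+09 = 2.596e-10 m³.

value=2.596e-10 m^3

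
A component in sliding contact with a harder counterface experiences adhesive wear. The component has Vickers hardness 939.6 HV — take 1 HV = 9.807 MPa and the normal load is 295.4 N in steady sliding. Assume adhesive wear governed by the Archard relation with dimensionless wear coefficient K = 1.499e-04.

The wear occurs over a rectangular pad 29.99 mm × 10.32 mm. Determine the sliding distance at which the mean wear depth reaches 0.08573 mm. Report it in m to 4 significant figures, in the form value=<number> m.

value=5521 m

All arithmetic holds full precision — the intermediates are printed rounded; a single final rounding, at 4 significant figures.
Convert: Hardness H = 939.6 HV × 9.807 MPa/HV = 9215 MPa = 9.215e+09 Pa.
Convert: Pad sides 29.99 mm × 10.32 mm = 0.02999 m × 0.01032 m. Contact area A = 0.02999 m × 0.01032 m = 3.095e-04 m².
Convert: Depth limit h_lim = 0.08573 mm = 8.573e-05 m.
As SI base values: W = 295.4 N, H = 9.215e+09 Pa, K = 1.499e-04.
At the depth limit, V_lim = h_lim·A = 8.573e-05 · 3.095e-04 = 2.653e-08 m³.
Inverting, life L = V_lim·H/(K·W) = 2.653e-08 · 9.215e+09 / (1.499e-04 · 295.4) = 5521 m.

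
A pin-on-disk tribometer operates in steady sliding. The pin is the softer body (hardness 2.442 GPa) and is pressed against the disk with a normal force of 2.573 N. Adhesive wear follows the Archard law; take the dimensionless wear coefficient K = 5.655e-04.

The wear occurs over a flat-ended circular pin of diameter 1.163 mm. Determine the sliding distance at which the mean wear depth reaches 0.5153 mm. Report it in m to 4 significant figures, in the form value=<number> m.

value=918.7 m

Shown intermediates are rounded. All arithmetic maintains exact precision. Rounded once at the end to 4 significant figures.
Hardness H = 2.442 GPa = 2.442e+09 Pa.
Pin diameter d = 1.163 mm = 0.001163 m. Contact area A = π·d²/4 = π·(0.001163 m)²/4 = 1.062e-06 m².
Depth limit h_lim = 0.5153 mm = 5.153e-04 m.
Working in SI base units: W = 2.573 N, H = 2.442e+09 Pa, K = 5.655e-04.
Wearable volume V_lim = h_lim·A = 5.153e-04 · 1.062e-06 = 5.474e-10 m³.
Life L = V_lim·H/(K·W) = 5.474e-10 · 2.442e+09 / (5.655e-04 · 2.573) = 918.7 m.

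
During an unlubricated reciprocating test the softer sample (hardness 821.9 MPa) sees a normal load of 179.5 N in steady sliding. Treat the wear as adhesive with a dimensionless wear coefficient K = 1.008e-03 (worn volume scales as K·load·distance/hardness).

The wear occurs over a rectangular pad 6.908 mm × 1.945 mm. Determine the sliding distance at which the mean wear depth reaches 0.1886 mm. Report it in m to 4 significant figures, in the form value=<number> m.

value=11.51 m

All working math maintains exact precision, and intermediate values are displayed rounded; one last rounding, at 4 significant digits.
Hardness H = 821.9 MPa = 8.219e+08 Pa.
Pad sides 6.908 mm × 1.945 mm = 0.006908 m × 0.001945 m. Contact area A = 0.006908 m × 0.001945 m = 1.344e-05 m².
Depth limit h_lim = 0.1886 mm = 1.886e-04 m.
Expressed in SI base units: W = 179.5 N, H = 8.219e+08 Pa, K = 1.008e-03.
Volume at the limit: V_lim = h_lim·A = 1.886e-04 · 1.344e-05 = 2.534e-09 m³.
Sliding life L = V_lim·H/(K·W) = 2.534e-09 · 8.219e+08 / (1.008e-03 · 179.5) = 11.51 m.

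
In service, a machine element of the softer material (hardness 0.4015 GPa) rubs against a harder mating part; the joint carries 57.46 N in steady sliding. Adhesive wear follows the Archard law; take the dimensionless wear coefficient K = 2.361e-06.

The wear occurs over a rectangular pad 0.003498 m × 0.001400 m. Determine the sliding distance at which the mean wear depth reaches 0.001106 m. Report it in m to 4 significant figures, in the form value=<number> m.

value=1.603e+04 m

All working math holds exact precision; printed values are rounded; a single final rounding: four significant digits.
Hardness H = 0.4015 GPa = 4.015e+08 Pa.
Contact area A = 0.003498 m × 0.001400 m = 4.897e-06 m².
Expressed in SI base units: W = 57.46 N, H = 4.015e+08 Pa, K = 2.361e-06.
Wearable volume V_lim = h_lim·A = 0.001106 · 4.897e-06 = 5.416e-09 m³.
Thus life L = V_lim·H/(K·W) = 5.416e-09 · 4.015e+08 / (2.361e-06 · 57.46) = 1.603e+04 m.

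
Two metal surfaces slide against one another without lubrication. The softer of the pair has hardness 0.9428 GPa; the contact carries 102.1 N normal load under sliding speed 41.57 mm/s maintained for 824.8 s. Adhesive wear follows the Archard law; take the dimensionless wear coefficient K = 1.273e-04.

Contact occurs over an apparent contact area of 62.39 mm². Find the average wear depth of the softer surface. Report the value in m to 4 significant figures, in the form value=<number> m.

value=7.576e-06 m

Every step keeps full precision. Intermediate values are displayed rounded, and one final rounding to 4 significant figures.
Convert: Sliding speed v = 41.57 mm/s = 0.04157 m/s. Total distance L = v·t = 0.04157 m/s × 824.8 s = 34.29 m.
Convert: Hardness H = 0.9428 GPa = 9.428e+08 Pa.
Convert: Contact area A = 62.39 mm² = 6.239e-05 m².
Restated in SI base units: W = 102.1 N, H = 9.428e+08 Pa, K = 1.273e-04.
Archard relation: V = K·W·L/H = 1.273e-04 · 102.1 · 34.29 / 9.428e+08 = 4.727e-10 m³.
Mean depth h = V/A = 4.727e-10 / 6.239e-05 = 7.576e-06 m.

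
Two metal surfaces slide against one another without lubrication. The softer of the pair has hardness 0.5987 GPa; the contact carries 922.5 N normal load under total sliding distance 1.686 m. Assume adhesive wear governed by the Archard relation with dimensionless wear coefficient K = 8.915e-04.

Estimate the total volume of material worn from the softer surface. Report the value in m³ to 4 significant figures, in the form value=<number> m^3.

The intermediates are displayed rounded; the computation maintains full float precision, and a lone final rounding, at four significant figures.
Convert: Hardness H = 0.5987 GPa = 5.987e+08 Pa.
SI base units throughout: W = 922.5 N, H = 5.987e+08 Pa, K = 8.915e-04.
Archard relation: V = K·W·L/H = 8.915e-04 · 922.5 · 1.686 / 5.987e+08 = 2.316e-09 m³.

value=2.316e-09 m^3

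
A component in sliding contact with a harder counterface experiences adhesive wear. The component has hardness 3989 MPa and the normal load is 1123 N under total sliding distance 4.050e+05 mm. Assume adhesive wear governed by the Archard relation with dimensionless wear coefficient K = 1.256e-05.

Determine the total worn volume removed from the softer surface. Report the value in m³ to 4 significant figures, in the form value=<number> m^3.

Intermediate values are displayed rounded — all arithmetic carries exact precision — one final rounding: 4 significant digits.
Convert: Total distance L = 4.050e+05 mm = 405.0 m.
Convert: Hardness H = 3989 MPa = 3.989e+09 Pa.
In SI base units: W = 1123 N, H = 3.989e+09 Pa, K = 1.256e-05.
Archard volume V = K·W·L/H = 1.256e-05 · 1123 · 405.0 / 3.989e+09 = 1.432e-09 m³.

value=1.432e-09 m^3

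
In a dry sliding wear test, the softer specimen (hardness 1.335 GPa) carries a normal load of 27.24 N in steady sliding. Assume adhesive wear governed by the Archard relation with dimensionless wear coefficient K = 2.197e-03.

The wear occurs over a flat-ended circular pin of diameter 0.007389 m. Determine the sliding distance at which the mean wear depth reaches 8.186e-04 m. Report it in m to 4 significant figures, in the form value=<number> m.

Intermediates appear rounded, and every step maintains full precision. Rounded just once to 4 significant figures.
Hardness H = 1.335 GPa = 1.335e+09 Pa.
Contact area A = π·d²/4 = π·(0.007389 m)²/4 = 4.288e-05 m².
Restated in SI base units: W = 27.24 N, H = 1.335e+09 Pa, K = 2.197e-03.
Limit volume V_lim = h_lim·A = 8.186e-04 · 4.288e-05 = 3.510e-08 m³.
Thus life L = V_lim·H/(K·W) = 3.510e-08 · 1.335e+09 / (2.197e-03 · 27.24) = 783.0 m.

value=783.0 m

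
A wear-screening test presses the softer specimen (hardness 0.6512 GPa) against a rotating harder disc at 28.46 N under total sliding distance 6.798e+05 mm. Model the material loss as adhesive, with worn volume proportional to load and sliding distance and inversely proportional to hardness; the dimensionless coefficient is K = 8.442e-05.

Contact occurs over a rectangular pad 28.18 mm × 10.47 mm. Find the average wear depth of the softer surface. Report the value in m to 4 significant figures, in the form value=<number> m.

value=8.501e-06 m

Intermediates appear rounded — all arithmetic runs at full float precision — one last rounding, at four significant figures.
Sliding distance L = 6.798e+05 mm = 679.8 m.
Hardness H = 0.6512 GPa = 6.512e+08 Pa.
Pad sides 28.18 mm × 10.47 mm = 0.02818 m × 0.01047 m. Contact area A = 0.02818 m × 0.01047 m = 2.950e-04 m².
Restated in SI base units: W = 28.46 N, H = 6.512e+08 Pa, K = 8.442e-05.
Archard relation: V = K·W·L/H = 8.442e-05 · 28.46 · 679.8 / 6.512e+08 = 2.508e-09 m³.
Mean depth h = V/A = 2.508e-09 / 2.950e-04 = 8.501e-06 m.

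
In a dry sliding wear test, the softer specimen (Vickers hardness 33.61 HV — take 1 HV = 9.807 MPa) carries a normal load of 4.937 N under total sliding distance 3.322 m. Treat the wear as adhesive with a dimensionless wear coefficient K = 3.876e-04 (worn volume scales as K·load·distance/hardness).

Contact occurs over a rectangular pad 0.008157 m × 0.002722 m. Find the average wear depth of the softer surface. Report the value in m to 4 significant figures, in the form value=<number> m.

value=8.686e-07 m

Printed values are rounded. Each operation maintains full float precision; a lone final rounding: 4 significant figures.
Convert: Hardness H = 33.61 HV × 9.807 MPa/HV = 329.6 MPa = 3.296e+08 Pa.
Convert: Contact area A = 0.008157 m × 0.002722 m = 2.220e-05 m².
Working in SI base units: W = 4.937 N, H = 3.296e+08 Pa, K = 3.876e-04.
The Archard volume V = K·W·L/H = 3.876e-04 · 4.937 · 3.322 / 3.296e+08 = 1.929e-11 m³.
Depth of wear h = V/A = 1.929e-11 / 2.220e-05 = 8.686e-07 m.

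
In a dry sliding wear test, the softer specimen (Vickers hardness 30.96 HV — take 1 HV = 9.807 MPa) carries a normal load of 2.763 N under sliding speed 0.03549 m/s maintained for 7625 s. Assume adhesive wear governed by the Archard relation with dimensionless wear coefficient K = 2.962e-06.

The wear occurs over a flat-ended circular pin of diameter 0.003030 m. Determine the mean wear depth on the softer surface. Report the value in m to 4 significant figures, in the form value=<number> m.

value=1.012e-06 m

Intermediates are shown rounded — every step keeps exact precision — one final rounding: 4 significant figures.
Total distance L = v·t = 0.03549 m/s × 7625 s = 270.6 m.
Hardness H = 30.96 HV × 9.807 MPa/HV = 303.6 MPa = 3.036e+08 Pa.
Contact area A = π·d²/4 = π·(0.003030 m)²/4 = 7.211e-06 m².
SI base units throughout: W = 2.763 N, H = 3.036e+08 Pa, K = 2.962e-06.
Archard relation: V = K·W·L/H = 2.962e-06 · 2.763 · 270.6 / 3.036e+08 = 7.294e-12 m³.
Depth h = V/A = 7.294e-12 / 7.211e-06 = 1.012e-06 m.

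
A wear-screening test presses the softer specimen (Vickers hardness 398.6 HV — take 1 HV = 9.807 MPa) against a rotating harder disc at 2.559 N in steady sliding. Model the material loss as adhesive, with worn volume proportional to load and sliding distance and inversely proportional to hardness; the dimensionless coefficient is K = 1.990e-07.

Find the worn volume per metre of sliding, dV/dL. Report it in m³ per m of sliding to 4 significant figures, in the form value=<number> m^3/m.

value=1.303e-16 m^3/m

Quoted intermediates are rounded. Each operation holds exact precision. Rounded just once: four significant figures.
Hardness H = 398.6 HV × 9.807 MPa/HV = 3909 MPa = 3.909e+09 Pa.
In SI base units, W = 2.559 N, H = 3.909e+09 Pa, K = 1.990e-07.
Volumetric rate dV/dL = K·W/H (independent of L): 1.990e-07 · 2.559 / 3.909e+09 = 1.303e-16 m³/m.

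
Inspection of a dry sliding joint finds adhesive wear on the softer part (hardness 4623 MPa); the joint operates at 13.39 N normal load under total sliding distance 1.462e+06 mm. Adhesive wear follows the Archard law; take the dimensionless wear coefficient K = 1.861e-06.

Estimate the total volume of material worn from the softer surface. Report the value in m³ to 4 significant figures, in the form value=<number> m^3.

The intermediates are shown rounded; each operation maintains full float precision, and rounded once at the end to four significant figures.
Convert: Total distance L = 1.462e+06 mm = 1462 m.
Convert: Hardness H = 4623 MPa = 4.623e+09 Pa.
Expressed in SI base units: W = 13.39 N, H = 4.623e+09 Pa, K = 1.861e-06.
Worn volume V = K·W·L/H = 1.861e-06 · 13.39 · 1462 / 4.623e+09 = 7.880e-12 m³.

value=7.880e-12 m^3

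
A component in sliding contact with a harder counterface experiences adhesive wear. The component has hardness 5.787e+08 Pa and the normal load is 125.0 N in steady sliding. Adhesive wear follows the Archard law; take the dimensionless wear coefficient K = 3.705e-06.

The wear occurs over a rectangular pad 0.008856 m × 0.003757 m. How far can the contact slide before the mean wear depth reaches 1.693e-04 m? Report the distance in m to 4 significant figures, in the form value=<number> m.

Intermediates are shown rounded — every step holds full float precision — one last rounding, at four significant figures.
Contact area A = 0.008856 m × 0.003757 m = 3.327e-05 m².
Restated in SI base units: W = 125.0 N, H = 5.787e+08 Pa, K = 3.705e-06.
At the depth limit, V_lim = h_lim·A = 1.693e-04 · 3.327e-05 = 5.633e-09 m³.
So the life L = V_lim·H/(K·W) = 5.633e-09 · 5.787e+08 / (3.705e-06 · 125.0) = 7039 m.

value=7039 m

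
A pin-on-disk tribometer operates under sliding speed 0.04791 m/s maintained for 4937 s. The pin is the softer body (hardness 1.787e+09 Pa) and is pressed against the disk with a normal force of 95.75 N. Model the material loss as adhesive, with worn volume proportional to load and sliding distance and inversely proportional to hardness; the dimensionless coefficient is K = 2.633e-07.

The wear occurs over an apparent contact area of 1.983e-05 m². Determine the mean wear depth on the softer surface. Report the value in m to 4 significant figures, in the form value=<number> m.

Every step carries full precision. The intermediates are shown rounded; one last rounding: 4 significant figures.
Total distance L = v·t = 0.04791 m/s × 4937 s = 236.5 m.
Collected in SI base units: W = 95.75 N, H = 1.787e+09 Pa, K = 2.633e-07.
Apply Archard: V = K·W·L/H = 2.633e-07 · 95.75 · 236.5 / 1.787e+09 = 3.337e-12 m³.
Depth of wear h = V/A = 3.337e-12 / 1.983e-05 = 1.683e-07 m.

value=1.683e-07 m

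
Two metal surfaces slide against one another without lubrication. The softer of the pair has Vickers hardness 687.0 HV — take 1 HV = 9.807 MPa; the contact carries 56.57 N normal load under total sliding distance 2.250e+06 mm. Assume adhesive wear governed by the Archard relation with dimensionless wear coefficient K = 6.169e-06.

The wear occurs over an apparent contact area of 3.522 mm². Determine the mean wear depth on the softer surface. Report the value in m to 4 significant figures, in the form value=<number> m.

Each operation holds exact precision — intermediates are shown rounded, and one last rounding: 4 significant digits.
Distance covered L = 2.250e+06 mm = 2250 m.
Hardness H = 687.0 HV × 9.807 MPa/HV = 6737 MPa = 6.737e+09 Pa.
Contact area A = 3.522 mm² = 3.522e-06 m².
In SI base units: W = 56.57 N, H = 6.737e+09 Pa, K = 6.169e-06.
Volume removed: V = K·W·L/H = 6.169e-06 · 56.57 · 2250 / 6.737e+09 = 1.165e-10 m³.
Depth of wear h = V/A = 1.165e-10 / 3.522e-06 = 3.309e-05 m.

value=3.309e-05 m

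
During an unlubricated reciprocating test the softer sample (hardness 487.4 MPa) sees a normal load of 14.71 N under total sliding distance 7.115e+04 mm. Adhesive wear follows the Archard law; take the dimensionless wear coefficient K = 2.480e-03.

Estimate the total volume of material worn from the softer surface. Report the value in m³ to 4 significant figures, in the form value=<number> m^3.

Intermediate values are shown rounded, and the computation keeps full precision. Rounded once at the end to 4 significant figures.
Convert: Distance L = 7.115e+04 mm = 71.15 m.
Convert: Hardness H = 487.4 MPa = 4.874e+08 Pa.
Collected in SI base units: W = 14.71 N, H = 4.874e+08 Pa, K = 2.480e-03.
Archard volume V = K·W·L/H = 2.480e-03 · 14.71 · 71.15 / 4.874e+08 = 5.325e-09 m³.

value=5.325e-09 m^3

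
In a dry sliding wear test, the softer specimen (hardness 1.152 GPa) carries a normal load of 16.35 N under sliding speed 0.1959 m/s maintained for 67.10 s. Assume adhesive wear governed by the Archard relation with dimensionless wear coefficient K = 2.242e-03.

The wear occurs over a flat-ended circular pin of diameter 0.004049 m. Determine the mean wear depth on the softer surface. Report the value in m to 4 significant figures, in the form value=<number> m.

Intermediates are shown rounded, and all working math runs at exact precision. Rounded once at the end to 4 significant digits.
Convert: Total distance L = v·t = 0.1959 m/s × 67.10 s = 13.14 m.
Convert: Hardness H = 1.152 GPa = 1.152e+09 Pa.
Convert: Contact area A = π·d²/4 = π·(0.004049 m)²/4 = 1.288e-05 m².
Expressed in SI base units: W = 16.35 N, H = 1.152e+09 Pa, K = 2.242e-03.
Volume removed: V = K·W·L/H = 2.242e-03 · 16.35 · 13.14 / 1.152e+09 = 4.183e-10 m³.
Wear depth h = V/A = 4.183e-10 / 1.288e-05 = 3.248e-05 m.

value=3.248e-05 m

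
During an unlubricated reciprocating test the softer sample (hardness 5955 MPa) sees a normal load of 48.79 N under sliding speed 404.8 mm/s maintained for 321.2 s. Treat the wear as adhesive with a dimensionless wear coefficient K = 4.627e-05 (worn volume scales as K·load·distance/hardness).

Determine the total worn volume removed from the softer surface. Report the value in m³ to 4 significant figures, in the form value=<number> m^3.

All arithmetic maintains full precision, and intermediate values appear rounded; a lone final rounding: 4 significant figures.
Convert: Sliding speed v = 404.8 mm/s = 0.4048 m/s. The distance L = v·t = 0.4048 m/s × 321.2 s = 130.0 m.
Convert: Hardness H = 5955 MPa = 5.955e+09 Pa.
In SI base units, W = 48.79 N, H = 5.955e+09 Pa, K = 4.627e-05.
Archard volume V = K·W·L/H = 4.627e-05 · 48.79 · 130.0 / 5.955e+09 = 4.929e-11 m³.

value=4.929e-11 m^3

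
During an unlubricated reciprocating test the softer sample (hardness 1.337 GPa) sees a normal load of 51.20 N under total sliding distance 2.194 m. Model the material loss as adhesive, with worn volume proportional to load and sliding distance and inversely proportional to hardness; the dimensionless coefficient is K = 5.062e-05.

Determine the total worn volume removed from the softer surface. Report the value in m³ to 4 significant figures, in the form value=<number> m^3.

The algebra holds exact precision; the intermediates are printed rounded, and one last rounding to four significant figures.
Hardness H = 1.337 GPa = 1.337e+09 Pa.
Working in SI base units: W = 51.20 N, H = 1.337e+09 Pa, K = 5.062e-05.
Worn volume V = K·W·L/H = 5.062e-05 · 51.20 · 2.194 / 1.337e+09 = 4.253e-12 m³.

value=4.253e-12 m^3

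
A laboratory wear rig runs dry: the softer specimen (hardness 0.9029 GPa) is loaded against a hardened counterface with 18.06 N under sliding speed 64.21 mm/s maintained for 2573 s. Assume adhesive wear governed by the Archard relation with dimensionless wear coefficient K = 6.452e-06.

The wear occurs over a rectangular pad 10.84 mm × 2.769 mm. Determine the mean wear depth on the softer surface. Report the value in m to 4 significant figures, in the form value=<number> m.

Intermediates are displayed rounded, and every step maintains full float precision — one final rounding to four significant digits.
Convert: Sliding speed v = 64.21 mm/s = 0.06421 m/s. The distance L = v·t = 0.06421 m/s × 2573 s = 165.2 m.
Convert: Hardness H = 0.9029 GPa = 9.029e+08 Pa.
Convert: Pad sides 10.84 mm × 2.769 mm = 0.01084 m × 0.002769 m. Contact area A = 0.01084 m × 0.002769 m = 3.002e-05 m².
Expressed in SI base units: W = 18.06 N, H = 9.029e+08 Pa, K = 6.452e-06.
Worn volume V = K·W·L/H = 6.452e-06 · 18.06 · 165.2 / 9.029e+08 = 2.132e-11 m³.
Mean wear depth h = V/A = 2.132e-11 / 3.002e-05 = 7.103e-07 m.

value=7.103e-07 m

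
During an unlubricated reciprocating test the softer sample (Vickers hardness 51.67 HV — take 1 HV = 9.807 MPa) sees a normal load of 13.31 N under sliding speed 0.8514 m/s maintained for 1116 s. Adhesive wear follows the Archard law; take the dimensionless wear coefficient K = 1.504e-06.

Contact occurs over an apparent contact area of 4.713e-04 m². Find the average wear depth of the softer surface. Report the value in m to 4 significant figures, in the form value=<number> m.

value=7.964e-08 m

Intermediate values are displayed rounded. Each operation maintains full float precision — a lone final rounding: four significant digits.
Convert: The distance L = v·t = 0.8514 m/s × 1116 s = 950.2 m.
Convert: Hardness H = 51.67 HV × 9.807 MPa/HV = 506.7 MPa = 5.067e+08 Pa.
Expressed in SI base units: W = 13.31 N, H = 5.067e+08 Pa, K = 1.504e-06.
Wear volume V = K·W·L/H = 1.504e-06 · 13.31 · 950.2 / 5.067e+08 = 3.754e-11 m³.
Average depth h = V/A = 3.754e-11 / 4.713e-04 = 7.964e-08 m.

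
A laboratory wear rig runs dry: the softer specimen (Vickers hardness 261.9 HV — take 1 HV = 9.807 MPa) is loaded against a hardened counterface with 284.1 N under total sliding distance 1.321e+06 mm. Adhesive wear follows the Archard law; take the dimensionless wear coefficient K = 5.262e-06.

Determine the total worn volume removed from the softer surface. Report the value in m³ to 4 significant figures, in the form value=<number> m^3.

value=7.689e-10 m^3

The intermediates are printed rounded, and all arithmetic carries full float precision. Rounded just once: four significant digits.
Convert: Distance covered L = 1.321e+06 mm = 1321 m.
Convert: Hardness H = 261.9 HV × 9.807 MPa/HV = 2568 MPa = 2.568e+09 Pa.
In SI base units: W = 284.1 N, H = 2.568e+09 Pa, K = 5.262e-06.
Worn volume V = K·W·L/H = 5.262e-06 · 284.1 · 1321 / 2.568e+09 = 7.689e-10 m³.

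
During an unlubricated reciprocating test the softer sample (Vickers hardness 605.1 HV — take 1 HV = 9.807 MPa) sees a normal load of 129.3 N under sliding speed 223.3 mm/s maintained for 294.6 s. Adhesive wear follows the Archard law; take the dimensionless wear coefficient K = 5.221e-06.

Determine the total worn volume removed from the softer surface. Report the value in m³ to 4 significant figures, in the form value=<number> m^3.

value=7.484e-12 m^3

Intermediate values appear rounded, and the algebra runs at full float precision; one final rounding to 4 significant figures.
Sliding speed v = 223.3 mm/s = 0.2233 m/s. Distance covered L = v·t = 0.2233 m/s × 294.6 s = 65.78 m.
Hardness H = 605.1 HV × 9.807 MPa/HV = 5934 MPa = 5.934e+09 Pa.
Working in SI base units: W = 129.3 N, H = 5.934e+09 Pa, K = 5.221e-06.
Archard volume V = K·W·L/H = 5.221e-06 · 129.3 · 65.78 / 5.934e+09 = 7.484e-12 m³.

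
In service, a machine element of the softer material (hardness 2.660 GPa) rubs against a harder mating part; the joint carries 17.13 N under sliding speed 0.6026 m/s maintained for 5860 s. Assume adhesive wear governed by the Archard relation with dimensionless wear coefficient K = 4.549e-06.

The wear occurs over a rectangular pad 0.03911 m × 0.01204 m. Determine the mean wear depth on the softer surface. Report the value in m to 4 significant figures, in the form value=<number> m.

value=2.197e-07 m

The intermediates are printed rounded. All working math holds exact precision. Rounded once at the end, at four significant figures.
Convert: Sliding distance L = v·t = 0.6026 m/s × 5860 s = 3531 m.
Convert: Hardness H = 2.660 GPa = 2.660e+09 Pa.
Convert: Contact area A = 0.03911 m × 0.01204 m = 4.709e-04 m².
Expressed in SI base units: W = 17.13 N, H = 2.660e+09 Pa, K = 4.549e-06.
Worn volume V = K·W·L/H = 4.549e-06 · 17.13 · 3531 / 2.660e+09 = 1.034e-10 m³.
Mean depth h = V/A = 1.034e-10 / 4.709e-04 = 2.197e-07 m.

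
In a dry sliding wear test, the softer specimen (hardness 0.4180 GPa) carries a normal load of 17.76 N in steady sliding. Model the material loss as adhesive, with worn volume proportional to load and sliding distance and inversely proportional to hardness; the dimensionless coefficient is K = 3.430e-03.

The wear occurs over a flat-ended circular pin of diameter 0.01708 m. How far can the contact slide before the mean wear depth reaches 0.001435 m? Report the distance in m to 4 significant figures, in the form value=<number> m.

value=2256 m

Quoted intermediates are rounded, and the algebra holds full float precision, and one last rounding: four significant digits.
Hardness H = 0.4180 GPa = 4.180e+08 Pa.
Contact area A = π·d²/4 = π·(0.01708 m)²/4 = 2.291e-04 m².
In SI base units: W = 17.76 N, H = 4.180e+08 Pa, K = 3.430e-03.
Volume at the limit: V_lim = h_lim·A = 0.001435 · 2.291e-04 = 3.288e-07 m³.
Inverting, life L = V_lim·H/(K·W) = 3.288e-07 · 4.180e+08 / (3.430e-03 · 17.76) = 2256 m.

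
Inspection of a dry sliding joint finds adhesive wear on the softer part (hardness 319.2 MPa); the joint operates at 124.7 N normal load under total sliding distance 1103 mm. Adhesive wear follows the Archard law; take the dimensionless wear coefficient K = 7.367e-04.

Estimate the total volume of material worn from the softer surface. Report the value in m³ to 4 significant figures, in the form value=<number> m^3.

The intermediates appear rounded — each operation runs at full float precision, and one final rounding, at 4 significant digits.
Sliding distance L = 1103 mm = 1.103 m.
Hardness H = 319.2 MPa = 3.192e+08 Pa.
In SI base units: W = 124.7 N, H = 3.192e+08 Pa, K = 7.367e-04.
Wear volume V = K·W·L/H = 7.367e-04 · 124.7 · 1.103 / 3.192e+08 = 3.174e-10 m³.

value=3.174e-10 m^3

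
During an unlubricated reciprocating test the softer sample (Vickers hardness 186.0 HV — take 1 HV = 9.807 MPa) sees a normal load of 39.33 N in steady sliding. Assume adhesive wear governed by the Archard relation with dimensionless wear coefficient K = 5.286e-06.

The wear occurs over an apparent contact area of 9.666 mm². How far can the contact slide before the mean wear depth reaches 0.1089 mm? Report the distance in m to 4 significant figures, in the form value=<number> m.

The computation maintains full float precision; intermediate values appear rounded; one last rounding: 4 significant figures.
Convert: Hardness H = 186.0 HV × 9.807 MPa/HV = 1824 MPa = 1.824e+09 Pa.
Convert: Contact area A = 9.666 mm² = 9.666e-06 m².
Convert: Depth limit h_lim = 0.1089 mm = 1.089e-04 m.
Working in SI base units: W = 39.33 N, H = 1.824e+09 Pa, K = 5.286e-06.
Wearable volume V_lim = h_lim·A = 1.089e-04 · 9.666e-06 = 1.053e-09 m³.
So the life L = V_lim·H/(K·W) = 1.053e-09 · 1.824e+09 / (5.286e-06 · 39.33) = 9236 m.

value=9236 m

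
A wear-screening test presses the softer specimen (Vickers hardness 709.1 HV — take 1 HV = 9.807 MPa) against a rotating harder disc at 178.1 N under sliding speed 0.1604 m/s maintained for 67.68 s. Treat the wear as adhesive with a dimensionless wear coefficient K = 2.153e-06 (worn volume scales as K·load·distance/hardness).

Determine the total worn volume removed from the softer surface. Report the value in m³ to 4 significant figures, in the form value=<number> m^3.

value=5.986e-13 m^3

The algebra runs at full float precision. Intermediates appear rounded — one last rounding, at four significant figures.
Convert: Total distance L = v·t = 0.1604 m/s × 67.68 s = 10.86 m.
Convert: Hardness H = 709.1 HV × 9.807 MPa/HV = 6954 MPa = 6.954e+09 Pa.
As SI base values: W = 178.1 N, H = 6.954e+09 Pa, K = 2.153e-06.
Wear volume V = K·W·L/H = 2.153e-06 · 178.1 · 10.86 / 6.954e+09 = 5.986e-13 m³.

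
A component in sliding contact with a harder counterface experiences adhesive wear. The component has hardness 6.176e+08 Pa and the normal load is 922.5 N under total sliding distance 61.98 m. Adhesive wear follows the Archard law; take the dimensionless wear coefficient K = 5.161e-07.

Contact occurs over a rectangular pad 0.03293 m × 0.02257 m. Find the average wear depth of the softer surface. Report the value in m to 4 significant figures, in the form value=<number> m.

Each operation keeps full precision. The intermediates appear rounded. Rounded just once, at 4 significant figures.
Contact area A = 0.03293 m × 0.02257 m = 7.432e-04 m².
Collected in SI base units: W = 922.5 N, H = 6.176e+08 Pa, K = 5.161e-07.
Wear volume V = K·W·L/H = 5.161e-07 · 922.5 · 61.98 / 6.176e+08 = 4.778e-11 m³.
Depth of wear h = V/A = 4.778e-11 / 7.432e-04 = 6.429e-08 m.

value=6.429e-08 m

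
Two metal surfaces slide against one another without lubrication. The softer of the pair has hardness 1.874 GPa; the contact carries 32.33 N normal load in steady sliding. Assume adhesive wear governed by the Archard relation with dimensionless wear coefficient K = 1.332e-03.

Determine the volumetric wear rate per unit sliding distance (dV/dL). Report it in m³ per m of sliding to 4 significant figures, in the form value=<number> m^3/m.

Shown intermediates are rounded; each operation keeps exact precision — a lone final rounding, at 4 significant digits.
Hardness H = 1.874 GPa = 1.874e+09 Pa.
As SI base values: W = 32.33 N, H = 1.874e+09 Pa, K = 1.332e-03.
The wear rate dV/dL = K·W/H, per unit distance: 1.332e-03 · 32.33 / 1.874e+09 = 2.298e-11 m³/m.

value=2.298e-11 m^3/m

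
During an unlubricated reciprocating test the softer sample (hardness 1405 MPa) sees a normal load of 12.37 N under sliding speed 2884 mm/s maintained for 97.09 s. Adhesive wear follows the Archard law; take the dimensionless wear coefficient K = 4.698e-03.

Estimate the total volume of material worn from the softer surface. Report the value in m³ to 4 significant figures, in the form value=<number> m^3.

The intermediates are shown rounded. All arithmetic runs at full float precision, and one final rounding: four significant figures.
Convert: Sliding speed v = 2884 mm/s = 2.884 m/s. Distance L = v·t = 2.884 m/s × 97.09 s = 280.0 m.
Convert: Hardness H = 1405 MPa = 1.405e+09 Pa.
Restated in SI base units: W = 12.37 N, H = 1.405e+09 Pa, K = 4.698e-03.
Apply Archard: V = K·W·L/H = 4.698e-03 · 12.37 · 280.0 / 1.405e+09 = 1.158e-08 m³.

value=1.158e-08 m^3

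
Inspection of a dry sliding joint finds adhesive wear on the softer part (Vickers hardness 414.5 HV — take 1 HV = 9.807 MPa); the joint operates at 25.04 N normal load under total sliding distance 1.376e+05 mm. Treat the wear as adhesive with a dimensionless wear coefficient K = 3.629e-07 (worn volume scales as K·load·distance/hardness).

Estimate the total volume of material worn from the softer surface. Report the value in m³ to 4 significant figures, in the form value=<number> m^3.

Printed values are rounded, and the algebra runs at exact precision; one last rounding: 4 significant figures.
Convert: The distance L = 1.376e+05 mm = 137.6 m.
Convert: Hardness H = 414.5 HV × 9.807 MPa/HV = 4065 MPa = 4.065e+09 Pa.
As SI base values: W = 25.04 N, H = 4.065e+09 Pa, K = 3.629e-07.
Wear volume V = K·W·L/H = 3.629e-07 · 25.04 · 137.6 / 4.065e+09 = 3.076e-13 m³.

value=3.076e-13 m^3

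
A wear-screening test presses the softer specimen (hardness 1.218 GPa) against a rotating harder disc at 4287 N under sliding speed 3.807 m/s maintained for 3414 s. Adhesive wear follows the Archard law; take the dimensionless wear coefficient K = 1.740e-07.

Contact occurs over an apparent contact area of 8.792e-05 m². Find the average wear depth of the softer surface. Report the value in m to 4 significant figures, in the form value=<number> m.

Every step holds full float precision. Intermediate values are shown rounded, and rounded once at the end, at 4 significant digits.
Convert: Path length L = v·t = 3.807 m/s × 3414 s = 1.300e+04 m.
Convert: Hardness H = 1.218 GPa = 1.218e+09 Pa.
Working in SI base units: W = 4287 N, H = 1.218e+09 Pa, K = 1.740e-07.
Wear volume V = K·W·L/H = 1.740e-07 · 4287 · 1.300e+04 / 1.218e+09 = 7.960e-09 m³.
Mean depth h = V/A = 7.960e-09 / 8.792e-05 = 9.053e-05 m.

value=9.053e-05 m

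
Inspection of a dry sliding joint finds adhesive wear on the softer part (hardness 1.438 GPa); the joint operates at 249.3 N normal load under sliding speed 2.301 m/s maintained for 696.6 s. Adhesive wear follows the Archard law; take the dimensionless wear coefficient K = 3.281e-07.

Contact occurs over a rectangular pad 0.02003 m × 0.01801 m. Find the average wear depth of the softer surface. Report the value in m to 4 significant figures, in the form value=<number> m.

value=2.527e-07 m

Intermediates are displayed rounded; the computation runs at full precision, and a lone final rounding: four significant figures.
Convert: Distance L = v·t = 2.301 m/s × 696.6 s = 1603 m.
Convert: Hardness H = 1.438 GPa = 1.438e+09 Pa.
Convert: Contact area A = 0.02003 m × 0.01801 m = 3.607e-04 m².
As SI base values: W = 249.3 N, H = 1.438e+09 Pa, K = 3.281e-07.
By Archard's law, V = K·W·L/H = 3.281e-07 · 249.3 · 1603 / 1.438e+09 = 9.117e-11 m³.
Mean depth h = V/A = 9.117e-11 / 3.607e-04 = 2.527e-07 m.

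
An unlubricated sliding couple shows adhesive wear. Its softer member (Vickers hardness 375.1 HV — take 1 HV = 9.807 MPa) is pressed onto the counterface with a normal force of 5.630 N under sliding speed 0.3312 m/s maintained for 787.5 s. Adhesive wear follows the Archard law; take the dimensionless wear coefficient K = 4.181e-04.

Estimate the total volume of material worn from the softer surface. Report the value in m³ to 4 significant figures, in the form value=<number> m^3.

value=1.669e-10 m^3

The intermediates are displayed rounded — each operation holds full precision. Rounded once at the end, at 4 significant figures.
Sliding distance L = v·t = 0.3312 m/s × 787.5 s = 260.8 m.
Hardness H = 375.1 HV × 9.807 MPa/HV = 3679 MPa = 3.679e+09 Pa.
Collected in SI base units: W = 5.630 N, H = 3.679e+09 Pa, K = 4.181e-04.
Wear volume V = K·W·L/H = 4.181e-04 · 5.630 · 260.8 / 3.679e+09 = 1.669e-10 m³.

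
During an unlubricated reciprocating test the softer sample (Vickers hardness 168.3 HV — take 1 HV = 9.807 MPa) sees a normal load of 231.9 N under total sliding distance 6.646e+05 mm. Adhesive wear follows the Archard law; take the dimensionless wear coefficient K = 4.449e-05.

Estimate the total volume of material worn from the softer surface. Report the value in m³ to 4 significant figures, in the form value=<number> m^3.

Displayed values are rounded, and the algebra maintains full precision, and one final rounding: four significant digits.
Convert: Total distance L = 6.646e+05 mm = 664.6 m.
Convert: Hardness H = 168.3 HV × 9.807 MPa/HV = 1651 MPa = 1.651e+09 Pa.
In SI base units, W = 231.9 N, H = 1.651e+09 Pa, K = 4.449e-05.
Wear volume V = K·W·L/H = 4.449e-05 · 231.9 · 664.6 / 1.651e+09 = 4.154e-09 m³.

value=4.154e-09 m^3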